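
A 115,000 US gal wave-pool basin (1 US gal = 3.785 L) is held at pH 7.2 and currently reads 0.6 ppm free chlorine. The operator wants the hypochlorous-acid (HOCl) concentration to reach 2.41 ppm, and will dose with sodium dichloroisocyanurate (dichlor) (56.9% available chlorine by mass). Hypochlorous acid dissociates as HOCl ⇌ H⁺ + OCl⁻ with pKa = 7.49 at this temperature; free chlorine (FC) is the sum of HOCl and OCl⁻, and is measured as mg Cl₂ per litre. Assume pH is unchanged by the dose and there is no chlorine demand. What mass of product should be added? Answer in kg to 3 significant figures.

2.33 kg

Volume: 115,000 US gal × 3.785 L/gal = 435,275 L.
[OCl⁻]/[HOCl] = 10^(pH − pKa) = 10^(7.2 − 7.49) = 0.5129; fraction as HOCl = 1/(1 + 0.5129) = 0.661.
Free chlorine required for 2.41 ppm HOCl: 2.41 / 0.661 = 3.646 ppm.
FC to add: 3.646 − 0.6 = 3.046 mg/L as Cl₂.
Cl₂ equivalent: 3.046 mg/L × 435,275 L = 1326 g.
Product at 56.9% available Cl: 1326 / 0.569 = 2330 g.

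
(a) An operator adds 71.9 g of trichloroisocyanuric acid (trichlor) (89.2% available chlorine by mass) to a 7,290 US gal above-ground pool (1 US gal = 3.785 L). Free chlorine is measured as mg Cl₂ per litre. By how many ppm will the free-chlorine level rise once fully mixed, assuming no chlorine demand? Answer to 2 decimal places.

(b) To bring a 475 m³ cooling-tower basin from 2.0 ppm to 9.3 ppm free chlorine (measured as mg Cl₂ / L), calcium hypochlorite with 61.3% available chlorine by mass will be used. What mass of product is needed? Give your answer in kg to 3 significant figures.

(a) Volume: 7,290 US gal × 3.785 L/gal = 27,593 L.
(a) Available chlorine delivered: 71.9 g × 0.892 = 64.13 g as Cl₂.
(a) Concentration rise: 64.13 g / 27,593 L = 2.324 mg/L = 2.32 ppm.

(b) Volume: 475 m³ = 475,000 L.
(b) Chlorine deficit: 9.3 − 2.0 = 7.3 ppm = 7.3 mg/L as Cl₂.
(b) Cl₂ equivalent needed: 7.3 mg/L × 475,000 L = 3,468,000 mg = 3468 g.
(b) Product at 61.3% available chlorine: 3468 / 0.613 = 5657 g.

(a) 2.32 ppm; (b) 5.66 kg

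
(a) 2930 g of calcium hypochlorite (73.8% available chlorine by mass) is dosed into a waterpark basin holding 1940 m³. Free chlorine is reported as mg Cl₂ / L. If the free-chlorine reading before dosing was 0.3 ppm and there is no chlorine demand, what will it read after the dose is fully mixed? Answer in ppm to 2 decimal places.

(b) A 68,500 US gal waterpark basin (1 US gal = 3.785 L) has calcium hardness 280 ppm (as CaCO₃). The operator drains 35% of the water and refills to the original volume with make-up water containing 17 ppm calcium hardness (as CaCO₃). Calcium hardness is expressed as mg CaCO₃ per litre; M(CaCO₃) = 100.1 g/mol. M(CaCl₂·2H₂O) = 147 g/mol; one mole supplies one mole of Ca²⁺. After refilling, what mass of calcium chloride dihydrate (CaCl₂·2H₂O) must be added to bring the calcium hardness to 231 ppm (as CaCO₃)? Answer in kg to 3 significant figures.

(a) Volume: 1940 m³ = 1,940,000 L.
(a) Available chlorine delivered: 2930 g × 0.738 = 2162 g as Cl₂.
(a) Concentration rise: 2162 g / 1,940,000 L = 1.115 mg/L = 1.11 ppm.
(a) Final FC: 0.3 + 1.11 = 1.41 ppm.

(b) Volume: 68,500 US gal × 3.785 L/gal = 259,272 L.
(b) After draining 35% and refilling: 280 × 0.65 + 17 × 0.35 = 187.95 ppm.
(b) Deficit to target: 231 − 187.95 = 43.05 mg/L.
(b) As CaCO₃: 43.05 mg/L × 259,272 L = 11,160 g; ÷ 100.1 = 111.5 mol Ca²⁺.
(b) Mass: 111.5 × 147 = 16,390 g.

(a) 1.41 ppm; (b) 16.4 kg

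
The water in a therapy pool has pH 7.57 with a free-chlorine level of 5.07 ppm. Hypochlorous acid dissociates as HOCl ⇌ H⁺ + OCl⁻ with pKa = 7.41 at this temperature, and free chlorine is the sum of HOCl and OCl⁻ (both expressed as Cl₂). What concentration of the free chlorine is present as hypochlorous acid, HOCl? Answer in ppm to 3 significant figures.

2.07 ppm

[OCl⁻]/[HOCl] = 10^(pH − pKa) = 10^(7.57 − 7.41) = 10^0.16 = 1.445.
Fraction as HOCl = 1 / (1 + 1.445) = 0.4089.
HOCl = 0.4089 × 5.07 ppm = 2.073 ppm.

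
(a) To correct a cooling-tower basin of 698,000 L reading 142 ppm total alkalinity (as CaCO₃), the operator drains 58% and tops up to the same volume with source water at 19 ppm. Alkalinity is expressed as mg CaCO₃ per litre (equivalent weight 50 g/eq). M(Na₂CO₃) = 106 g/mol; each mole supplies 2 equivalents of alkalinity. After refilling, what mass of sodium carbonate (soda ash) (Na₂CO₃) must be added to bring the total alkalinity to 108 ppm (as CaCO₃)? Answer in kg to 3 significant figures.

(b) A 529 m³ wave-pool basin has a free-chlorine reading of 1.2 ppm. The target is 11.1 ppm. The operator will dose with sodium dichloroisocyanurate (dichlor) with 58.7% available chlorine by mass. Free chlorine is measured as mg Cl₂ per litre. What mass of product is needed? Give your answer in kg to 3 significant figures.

(a) After draining 58% and refilling: 142 × 0.42 + 19 × 0.58 = 70.66 ppm.
(a) Deficit to target: 108 − 70.66 = 37.34 mg/L.
(a) As CaCO₃: 37.34 mg/L × 698,000 L = 26,060 g; ÷ 50 g/eq ÷ 2 = 260.6 mol Na₂CO₃.
(a) Mass: 260.6 × 106 = 27,630 g.

(b) Volume: 529 m³ = 529,000 L.
(b) Chlorine deficit: 11.1 − 1.2 = 9.9 ppm = 9.9 mg/L as Cl₂.
(b) Cl₂ equivalent needed: 9.9 mg/L × 529,000 L = 5,237,000 mg = 5237 g.
(b) Product at 58.7% available chlorine: 5237 / 0.587 = 8922 g.

(a) 27.6 kg; (b) 8.92 kg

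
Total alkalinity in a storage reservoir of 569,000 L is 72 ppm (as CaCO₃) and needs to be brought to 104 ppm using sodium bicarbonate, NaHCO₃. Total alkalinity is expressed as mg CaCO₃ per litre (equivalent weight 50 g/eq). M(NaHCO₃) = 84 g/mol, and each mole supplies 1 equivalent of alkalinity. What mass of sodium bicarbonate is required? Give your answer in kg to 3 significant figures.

30.6 kg

Alkalinity to add: (104 − 72) = 32 mg/L as CaCO₃ × 569,000 L = 18,210 g as CaCO₃.
Equivalents: 18,210 g ÷ 50 g/eq = 364.2 eq.
NaHCO₃ supplies 1 eq per mole → 364.2 mol.
Mass: 364.2 mol × 84 g/mol = 30,590 g.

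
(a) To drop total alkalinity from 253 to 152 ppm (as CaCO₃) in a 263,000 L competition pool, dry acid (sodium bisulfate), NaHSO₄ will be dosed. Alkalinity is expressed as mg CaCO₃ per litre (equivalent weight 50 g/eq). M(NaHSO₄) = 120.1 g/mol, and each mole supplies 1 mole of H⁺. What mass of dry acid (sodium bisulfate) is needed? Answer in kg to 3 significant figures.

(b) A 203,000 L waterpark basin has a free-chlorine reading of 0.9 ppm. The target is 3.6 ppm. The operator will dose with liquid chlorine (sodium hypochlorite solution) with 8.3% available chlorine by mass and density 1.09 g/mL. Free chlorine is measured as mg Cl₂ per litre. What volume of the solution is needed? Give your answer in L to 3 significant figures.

(a) 63.8 kg; (b) 6.06 L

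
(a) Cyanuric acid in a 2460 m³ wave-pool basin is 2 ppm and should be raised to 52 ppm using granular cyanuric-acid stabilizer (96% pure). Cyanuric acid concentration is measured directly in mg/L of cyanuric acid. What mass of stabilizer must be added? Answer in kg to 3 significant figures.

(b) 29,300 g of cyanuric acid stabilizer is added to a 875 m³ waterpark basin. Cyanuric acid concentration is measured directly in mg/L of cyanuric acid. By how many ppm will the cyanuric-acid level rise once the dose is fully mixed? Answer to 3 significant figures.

(a) Volume: 2460 m³ = 2,460,000 L.
(a) CYA to add: (52 − 2) = 50 mg/L × 2,460,000 L = 123,000 g cyanuric acid.
(a) At 96% purity: 123,000 / 0.96 = 128,100 g product.

(b) Volume: 875 m³ = 875,000 L.
(b) Rise: 29,300 g / 875,000 L × 1000 = 33.49 mg/L.

(a) 128 kg; (b) 33.5 ppm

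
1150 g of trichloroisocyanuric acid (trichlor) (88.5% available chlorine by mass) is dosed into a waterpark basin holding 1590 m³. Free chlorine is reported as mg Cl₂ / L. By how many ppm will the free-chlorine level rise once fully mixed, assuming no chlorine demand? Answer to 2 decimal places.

0.64 ppm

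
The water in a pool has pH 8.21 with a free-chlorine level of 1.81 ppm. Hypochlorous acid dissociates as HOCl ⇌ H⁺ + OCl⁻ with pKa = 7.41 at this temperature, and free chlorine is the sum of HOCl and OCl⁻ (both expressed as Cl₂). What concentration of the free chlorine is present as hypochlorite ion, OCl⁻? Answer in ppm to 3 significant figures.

1.56 ppm

[OCl⁻]/[HOCl] = 10^(pH − pKa) = 10^(8.21 − 7.41) = 10^0.80 = 6.31.
Fraction as HOCl = 1 / (1 + 6.31) = 0.1368.
OCl⁻ = (1 − 0.1368) × 1.81 ppm = 1.562 ppm.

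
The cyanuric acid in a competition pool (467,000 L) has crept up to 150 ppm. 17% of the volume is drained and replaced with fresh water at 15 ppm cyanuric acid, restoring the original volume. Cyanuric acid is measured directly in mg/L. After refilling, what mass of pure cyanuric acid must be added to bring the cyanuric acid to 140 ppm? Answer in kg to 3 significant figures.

6.05 kg

After draining 17% and refilling: 150 × 0.83 + 15 × 0.17 = 127.05 ppm.
Deficit to target: 140 − 127.05 = 12.95 mg/L.
Mass: 12.95 mg/L × 467,000 L = 6048 g cyanuric acid.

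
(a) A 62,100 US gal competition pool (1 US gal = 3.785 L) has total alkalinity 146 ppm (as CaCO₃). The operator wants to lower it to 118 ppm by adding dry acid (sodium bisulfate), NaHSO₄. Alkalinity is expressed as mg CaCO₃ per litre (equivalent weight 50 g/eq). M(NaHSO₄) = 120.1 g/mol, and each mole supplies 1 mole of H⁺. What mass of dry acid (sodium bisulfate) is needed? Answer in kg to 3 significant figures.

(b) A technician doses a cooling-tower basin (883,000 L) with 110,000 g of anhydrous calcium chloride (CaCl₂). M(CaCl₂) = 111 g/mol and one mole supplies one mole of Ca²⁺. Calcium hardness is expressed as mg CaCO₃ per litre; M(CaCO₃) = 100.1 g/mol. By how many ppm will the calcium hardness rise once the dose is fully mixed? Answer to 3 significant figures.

(a) Volume: 62,100 US gal × 3.785 L/gal = 235,048 L.
(a) Alkalinity to neutralize: (146 − 118) = 28 mg/L as CaCO₃ × 235,048 L = 6581 g as CaCO₃.
(a) Equivalents of H⁺ required: 6581 ÷ 50 g/eq = 131.6 eq = 131.6 mol NaHSO₄.
(a) Mass of NaHSO₄: 131.6 × 120.1 = 15,810 g.

(b) Moles of Ca²⁺: 110,000 g ÷ 111 g/mol = 991 mol.
(b) As CaCO₃: 991 mol × 100.1 g/mol = 99,200 g.
(b) Rise: 99,200 g / 883,000 L × 1000 = 112.3 mg/L.

(a) 15.8 kg; (b) 112 ppm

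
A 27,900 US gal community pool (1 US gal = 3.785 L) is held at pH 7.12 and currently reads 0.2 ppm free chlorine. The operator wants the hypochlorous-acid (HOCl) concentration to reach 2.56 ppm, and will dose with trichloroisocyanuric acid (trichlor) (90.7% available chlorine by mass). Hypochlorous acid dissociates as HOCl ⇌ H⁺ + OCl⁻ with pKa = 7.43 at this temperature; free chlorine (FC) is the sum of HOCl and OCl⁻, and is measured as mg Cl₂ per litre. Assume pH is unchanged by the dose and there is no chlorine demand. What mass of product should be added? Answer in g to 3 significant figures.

Volume: 27,900 US gal × 3.785 L/gal = 105,602 L.
[OCl⁻]/[HOCl] = 10^(pH − pKa) = 10^(7.12 − 7.43) = 0.4898; fraction as HOCl = 1/(1 + 0.4898) = 0.6712.
Free chlorine required for 2.56 ppm HOCl: 2.56 / 0.6712 = 3.814 ppm.
FC to add: 3.814 − 0.2 = 3.614 mg/L as Cl₂.
Cl₂ equivalent: 3.614 mg/L × 105,602 L = 381.6 g.
Product at 90.7% available Cl: 381.6 / 0.907 = 420.8 g.

421 g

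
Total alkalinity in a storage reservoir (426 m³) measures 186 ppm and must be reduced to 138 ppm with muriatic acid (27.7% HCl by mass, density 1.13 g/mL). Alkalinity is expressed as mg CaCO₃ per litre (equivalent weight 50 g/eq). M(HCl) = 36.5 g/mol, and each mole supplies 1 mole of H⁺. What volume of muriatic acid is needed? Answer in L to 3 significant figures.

47.7 L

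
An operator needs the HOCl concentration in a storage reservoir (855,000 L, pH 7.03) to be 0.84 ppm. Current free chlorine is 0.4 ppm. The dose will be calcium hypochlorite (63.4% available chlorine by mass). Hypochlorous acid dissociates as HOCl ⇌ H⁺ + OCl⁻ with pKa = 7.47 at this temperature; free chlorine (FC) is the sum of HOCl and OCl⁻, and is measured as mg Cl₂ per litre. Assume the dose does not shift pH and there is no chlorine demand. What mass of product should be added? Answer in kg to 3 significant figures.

1.00 kg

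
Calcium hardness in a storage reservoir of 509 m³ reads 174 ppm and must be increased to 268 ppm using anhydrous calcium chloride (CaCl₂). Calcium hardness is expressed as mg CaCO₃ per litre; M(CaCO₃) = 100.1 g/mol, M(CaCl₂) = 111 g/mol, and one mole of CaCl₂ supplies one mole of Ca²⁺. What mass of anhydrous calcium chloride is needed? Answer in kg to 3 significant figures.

53.1 kg

Volume: 509 m³ = 509,000 L.
Hardness to add: (268 − 174) = 94 mg/L as CaCO₃ × 509,000 L = 47,850 g as CaCO₃.
Moles of Ca²⁺ (1 mol Ca²⁺ ≡ 1 mol CaCO₃): 47,850 / 100.1 g/mol = 478 mol.
Mass of CaCl₂: 478 × 111 = 53,060 g.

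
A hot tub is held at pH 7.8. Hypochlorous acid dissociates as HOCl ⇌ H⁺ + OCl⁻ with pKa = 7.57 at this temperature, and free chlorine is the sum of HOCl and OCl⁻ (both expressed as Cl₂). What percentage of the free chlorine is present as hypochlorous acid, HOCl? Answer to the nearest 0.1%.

37.1%

[OCl⁻]/[HOCl] = 10^(pH − pKa) = 10^(7.8 − 7.57) = 10^0.23 = 1.698.
Fraction as HOCl = 1 / (1 + 1.698) = 0.3706.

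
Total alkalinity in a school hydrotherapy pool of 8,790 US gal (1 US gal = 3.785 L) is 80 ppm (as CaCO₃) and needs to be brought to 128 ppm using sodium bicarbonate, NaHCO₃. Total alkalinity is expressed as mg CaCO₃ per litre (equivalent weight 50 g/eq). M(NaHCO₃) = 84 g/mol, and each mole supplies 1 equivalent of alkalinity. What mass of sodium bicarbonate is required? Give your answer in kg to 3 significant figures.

Volume: 8,790 US gal × 3.785 L/gal = 33,270 L.
Alkalinity to add: (128 − 80) = 48 mg/L as CaCO₃ × 33,270 L = 1597 g as CaCO₃.
Equivalents: 1597 g ÷ 50 g/eq = 31.94 eq.
NaHCO₃ supplies 1 eq per mole → 31.94 mol.
Mass: 31.94 mol × 84 g/mol = 2683 g.

2.68 kg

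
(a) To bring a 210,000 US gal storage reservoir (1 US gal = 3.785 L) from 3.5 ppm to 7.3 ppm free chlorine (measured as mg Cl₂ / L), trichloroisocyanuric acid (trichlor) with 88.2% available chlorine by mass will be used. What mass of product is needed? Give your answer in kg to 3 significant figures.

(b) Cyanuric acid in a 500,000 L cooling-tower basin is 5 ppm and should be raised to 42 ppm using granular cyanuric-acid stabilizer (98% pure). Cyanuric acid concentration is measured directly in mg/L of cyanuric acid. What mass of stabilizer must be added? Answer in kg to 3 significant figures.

(a) 3.42 kg; (b) 18.9 kg

(a) Volume: 210,000 US gal × 3.785 L/gal = 794,850 L.
(a) Chlorine deficit: 7.3 − 3.5 = 3.8 ppm = 3.8 mg/L as Cl₂.
(a) Cl₂ equivalent needed: 3.8 mg/L × 794,850 L = 3,020,000 mg = 3020 g.
(a) Product at 88.2% available chlorine: 3020 / 0.882 = 3425 g.

(b) CYA to add: (42 − 5) = 37 mg/L × 500,000 L = 18,500 g cyanuric acid.
(b) At 98% purity: 18,500 / 0.98 = 18,880 g product.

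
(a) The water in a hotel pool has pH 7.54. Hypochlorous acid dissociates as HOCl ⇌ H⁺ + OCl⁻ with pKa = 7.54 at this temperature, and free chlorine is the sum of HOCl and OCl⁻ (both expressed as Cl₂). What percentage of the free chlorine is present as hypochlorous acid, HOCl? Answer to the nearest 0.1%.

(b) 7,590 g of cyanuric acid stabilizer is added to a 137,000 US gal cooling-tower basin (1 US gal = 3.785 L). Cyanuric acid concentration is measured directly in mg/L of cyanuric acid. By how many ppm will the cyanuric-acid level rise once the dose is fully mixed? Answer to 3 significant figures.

(a) 50.0%; (b) 14.6 ppm

(a) [OCl⁻]/[HOCl] = 10^(pH − pKa) = 10^(7.54 − 7.54) = 10^0.00 = 1.
(a) Fraction as HOCl = 1 / (1 + 1) = 0.5.

(b) Volume: 137,000 US gal × 3.785 L/gal = 518,545 L.
(b) Rise: 7,590 g / 518,545 L × 1000 = 14.64 mg/L.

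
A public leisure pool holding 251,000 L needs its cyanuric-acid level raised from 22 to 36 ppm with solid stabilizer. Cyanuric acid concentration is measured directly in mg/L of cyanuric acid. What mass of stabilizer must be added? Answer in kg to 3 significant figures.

3.51 kg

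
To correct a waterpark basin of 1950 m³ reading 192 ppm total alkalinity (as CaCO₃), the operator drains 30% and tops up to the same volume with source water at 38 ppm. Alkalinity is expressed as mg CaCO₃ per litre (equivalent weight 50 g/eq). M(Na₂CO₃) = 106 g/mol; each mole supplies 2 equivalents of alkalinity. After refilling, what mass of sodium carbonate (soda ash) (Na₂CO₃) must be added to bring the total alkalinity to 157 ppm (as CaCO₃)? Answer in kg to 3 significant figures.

Volume: 1950 m³ = 1,950,000 L.
After draining 30% and refilling: 192 × 0.70 + 38 × 0.30 = 145.8 ppm.
Deficit to target: 157 − 145.8 = 11.2 mg/L.
As CaCO₃: 11.2 mg/L × 1,950,000 L = 21,840 g; ÷ 50 g/eq ÷ 2 = 218.4 mol Na₂CO₃.
Mass: 218.4 × 106 = 23,150 g.

23.2 kg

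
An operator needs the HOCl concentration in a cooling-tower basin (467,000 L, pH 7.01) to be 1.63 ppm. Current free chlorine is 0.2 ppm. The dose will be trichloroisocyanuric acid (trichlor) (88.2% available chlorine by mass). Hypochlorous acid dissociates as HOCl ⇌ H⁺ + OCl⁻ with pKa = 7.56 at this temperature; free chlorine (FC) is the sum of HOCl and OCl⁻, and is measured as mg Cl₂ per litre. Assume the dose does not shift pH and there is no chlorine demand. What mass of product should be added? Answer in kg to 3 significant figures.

1.00 kg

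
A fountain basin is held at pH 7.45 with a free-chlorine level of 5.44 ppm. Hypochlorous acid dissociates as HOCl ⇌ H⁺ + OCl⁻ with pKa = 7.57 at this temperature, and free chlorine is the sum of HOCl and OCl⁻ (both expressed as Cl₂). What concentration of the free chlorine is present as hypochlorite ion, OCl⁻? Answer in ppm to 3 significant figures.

[OCl⁻]/[HOCl] = 10^(pH − pKa) = 10^(7.45 − 7.57) = 10^-0.12 = 0.7586.
Fraction as HOCl = 1 / (1 + 0.7586) = 0.5686.
OCl⁻ = (1 − 0.5686) × 5.44 ppm = 2.347 ppm.

2.35 ppm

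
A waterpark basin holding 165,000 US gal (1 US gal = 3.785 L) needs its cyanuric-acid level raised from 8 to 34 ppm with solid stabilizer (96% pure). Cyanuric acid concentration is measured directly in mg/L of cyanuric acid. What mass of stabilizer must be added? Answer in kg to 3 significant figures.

Volume: 165,000 US gal × 3.785 L/gal = 624,525 L.
CYA to add: (34 − 8) = 26 mg/L × 624,525 L = 16,240 g cyanuric acid.
At 96% purity: 16,240 / 0.96 = 16,910 g product.

16.9 kg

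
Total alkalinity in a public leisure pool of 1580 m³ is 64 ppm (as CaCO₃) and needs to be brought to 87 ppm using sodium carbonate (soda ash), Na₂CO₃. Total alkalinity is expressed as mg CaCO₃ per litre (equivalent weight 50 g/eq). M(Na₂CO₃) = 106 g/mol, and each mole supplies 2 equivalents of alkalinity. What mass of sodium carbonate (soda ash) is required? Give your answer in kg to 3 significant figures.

38.5 kg

Volume: 1580 m³ = 1,580,000 L.
Alkalinity to add: (87 − 64) = 23 mg/L as CaCO₃ × 1,580,000 L = 36,340 g as CaCO₃.
Equivalents: 36,340 g ÷ 50 g/eq = 726.8 eq.
Each mole of Na₂CO₃ supplies 2 eq, so 726.8 / 2 = 363.4 mol.
Mass: 363.4 mol × 106 g/mol = 38,520 g.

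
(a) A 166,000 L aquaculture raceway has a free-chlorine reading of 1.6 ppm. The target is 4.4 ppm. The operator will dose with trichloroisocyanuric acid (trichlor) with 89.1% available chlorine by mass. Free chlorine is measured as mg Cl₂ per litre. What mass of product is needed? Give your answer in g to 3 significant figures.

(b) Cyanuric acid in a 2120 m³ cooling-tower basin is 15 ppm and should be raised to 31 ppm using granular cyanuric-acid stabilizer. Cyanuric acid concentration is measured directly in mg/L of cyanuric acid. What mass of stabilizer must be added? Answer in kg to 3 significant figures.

(a) Chlorine deficit: 4.4 − 1.6 = 2.8 ppm = 2.8 mg/L as Cl₂.
(a) Cl₂ equivalent needed: 2.8 mg/L × 166,000 L = 464,800 mg = 464.8 g.
(a) Product at 89.1% available chlorine: 464.8 / 0.891 = 521.7 g.

(b) Volume: 2120 m³ = 2,120,000 L.
(b) CYA to add: (31 − 15) = 16 mg/L × 2,120,000 L = 33,920 g cyanuric acid.

(a) 522 g; (b) 33.9 kg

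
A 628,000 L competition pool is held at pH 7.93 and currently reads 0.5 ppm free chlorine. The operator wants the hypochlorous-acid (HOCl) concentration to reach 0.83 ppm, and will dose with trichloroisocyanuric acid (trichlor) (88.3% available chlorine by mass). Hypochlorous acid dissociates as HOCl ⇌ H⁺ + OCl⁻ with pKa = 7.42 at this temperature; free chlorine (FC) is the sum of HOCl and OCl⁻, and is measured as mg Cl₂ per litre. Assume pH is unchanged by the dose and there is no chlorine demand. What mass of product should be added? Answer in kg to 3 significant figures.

2.14 kg

[OCl⁻]/[HOCl] = 10^(pH − pKa) = 10^(7.93 − 7.42) = 3.236; fraction as HOCl = 1/(1 + 3.236) = 0.2361.
Free chlorine required for 0.83 ppm HOCl: 0.83 / 0.2361 = 3.516 ppm.
FC to add: 3.516 − 0.5 = 3.016 mg/L as Cl₂.
Cl₂ equivalent: 3.016 mg/L × 628,000 L = 1894 g.
Product at 88.3% available Cl: 1894 / 0.883 = 2145 g.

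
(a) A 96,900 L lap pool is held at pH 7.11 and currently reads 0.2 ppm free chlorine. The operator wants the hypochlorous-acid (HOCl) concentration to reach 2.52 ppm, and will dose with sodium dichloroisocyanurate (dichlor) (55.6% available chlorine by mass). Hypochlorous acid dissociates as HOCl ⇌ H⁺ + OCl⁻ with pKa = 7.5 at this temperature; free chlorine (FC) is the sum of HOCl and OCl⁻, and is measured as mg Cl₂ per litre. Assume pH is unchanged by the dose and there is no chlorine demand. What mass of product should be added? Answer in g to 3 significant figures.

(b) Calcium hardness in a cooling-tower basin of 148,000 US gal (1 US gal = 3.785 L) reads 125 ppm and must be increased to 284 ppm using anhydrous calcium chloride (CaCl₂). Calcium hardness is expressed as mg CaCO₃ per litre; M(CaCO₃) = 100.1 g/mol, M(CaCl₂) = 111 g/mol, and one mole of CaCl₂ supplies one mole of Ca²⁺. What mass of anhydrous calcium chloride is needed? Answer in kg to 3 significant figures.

(a) 583 g; (b) 98.8 kg

(a) [OCl⁻]/[HOCl] = 10^(pH − pKa) = 10^(7.11 − 7.5) = 0.4074; fraction as HOCl = 1/(1 + 0.4074) = 0.7105.
(a) Free chlorine required for 2.52 ppm HOCl: 2.52 / 0.7105 = 3.547 ppm.
(a) FC to add: 3.547 − 0.2 = 3.347 mg/L as Cl₂.
(a) Cl₂ equivalent: 3.347 mg/L × 96,900 L = 324.3 g.
(a) Product at 55.6% available Cl: 324.3 / 0.556 = 583.2 g.

(b) Volume: 148,000 US gal × 3.785 L/gal = 560,180 L.
(b) Hardness to add: (284 − 125) = 159 mg/L as CaCO₃ × 560,180 L = 89,070 g as CaCO₃.
(b) Moles of Ca²⁺ (1 mol Ca²⁺ ≡ 1 mol CaCO₃): 89,070 / 100.1 g/mol = 889.8 mol.
(b) Mass of CaCl₂: 889.8 × 111 = 98,770 g.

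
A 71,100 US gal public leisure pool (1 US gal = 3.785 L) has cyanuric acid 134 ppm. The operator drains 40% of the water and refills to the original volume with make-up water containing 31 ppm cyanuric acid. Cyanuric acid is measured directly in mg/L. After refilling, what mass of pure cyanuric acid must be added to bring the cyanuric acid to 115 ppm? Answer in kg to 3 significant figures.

Volume: 71,100 US gal × 3.785 L/gal = 269,114 L.
After draining 40% and refilling: 134 × 0.60 + 31 × 0.40 = 92.8 ppm.
Deficit to target: 115 − 92.8 = 22.2 mg/L.
Mass: 22.2 mg/L × 269,114 L = 5974 g cyanuric acid.

5.97 kg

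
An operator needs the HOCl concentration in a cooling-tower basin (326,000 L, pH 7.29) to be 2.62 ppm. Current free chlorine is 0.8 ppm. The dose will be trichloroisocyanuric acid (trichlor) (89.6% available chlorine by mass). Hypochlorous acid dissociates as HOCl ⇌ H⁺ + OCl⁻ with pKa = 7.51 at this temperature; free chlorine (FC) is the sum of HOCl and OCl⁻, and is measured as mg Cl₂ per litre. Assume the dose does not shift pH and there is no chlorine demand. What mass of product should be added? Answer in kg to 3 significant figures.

1.24 kg

[OCl⁻]/[HOCl] = 10^(pH − pKa) = 10^(7.29 − 7.51) = 0.6026; fraction as HOCl = 1/(1 + 0.6026) = 0.624.
Free chlorine required for 2.62 ppm HOCl: 2.62 / 0.624 = 4.199 ppm.
FC to add: 4.199 − 0.8 = 3.399 mg/L as Cl₂.
Cl₂ equivalent: 3.399 mg/L × 326,000 L = 1108 g.
Product at 89.6% available Cl: 1108 / 0.896 = 1237 g.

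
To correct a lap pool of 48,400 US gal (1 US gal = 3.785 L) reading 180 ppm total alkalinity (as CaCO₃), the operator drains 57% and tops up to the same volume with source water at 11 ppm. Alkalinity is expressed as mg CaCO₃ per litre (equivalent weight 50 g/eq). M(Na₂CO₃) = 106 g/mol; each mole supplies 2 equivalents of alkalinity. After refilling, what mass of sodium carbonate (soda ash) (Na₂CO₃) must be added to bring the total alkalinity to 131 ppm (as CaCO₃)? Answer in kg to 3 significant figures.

9.19 kg

Volume: 48,400 US gal × 3.785 L/gal = 183,194 L.
After draining 57% and refilling: 180 × 0.43 + 11 × 0.57 = 83.67 ppm.
Deficit to target: 131 − 83.67 = 47.33 mg/L.
As CaCO₃: 47.33 mg/L × 183,194 L = 8671 g; ÷ 50 g/eq ÷ 2 = 86.71 mol Na₂CO₃.
Mass: 86.71 × 106 = 9191 g.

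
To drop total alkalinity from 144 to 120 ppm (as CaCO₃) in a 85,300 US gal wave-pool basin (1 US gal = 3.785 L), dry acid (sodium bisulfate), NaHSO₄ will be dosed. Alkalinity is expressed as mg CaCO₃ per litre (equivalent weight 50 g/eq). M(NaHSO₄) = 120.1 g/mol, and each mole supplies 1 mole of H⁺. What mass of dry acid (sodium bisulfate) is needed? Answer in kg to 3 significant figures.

18.6 kg

Volume: 85,300 US gal × 3.785 L/gal = 322,860 L.
Alkalinity to neutralize: (144 − 120) = 24 mg/L as CaCO₃ × 322,860 L = 7749 g as CaCO₃.
Equivalents of H⁺ required: 7749 ÷ 50 g/eq = 155 eq = 155 mol NaHSO₄.
Mass of NaHSO₄: 155 × 120.1 = 18,610 g.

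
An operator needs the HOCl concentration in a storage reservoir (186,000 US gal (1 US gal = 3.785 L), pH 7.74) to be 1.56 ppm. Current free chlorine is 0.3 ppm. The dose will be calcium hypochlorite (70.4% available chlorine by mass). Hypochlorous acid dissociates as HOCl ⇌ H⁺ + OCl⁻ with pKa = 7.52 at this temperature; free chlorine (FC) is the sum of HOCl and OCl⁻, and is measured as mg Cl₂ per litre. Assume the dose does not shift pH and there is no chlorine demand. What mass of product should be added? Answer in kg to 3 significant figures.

Volume: 186,000 US gal × 3.785 L/gal = 704,010 L.
[OCl⁻]/[HOCl] = 10^(pH − pKa) = 10^(7.74 − 7.52) = 1.66; fraction as HOCl = 1/(1 + 1.66) = 0.376.
Free chlorine required for 1.56 ppm HOCl: 1.56 / 0.376 = 4.149 ppm.
FC to add: 4.149 − 0.3 = 3.849 mg/L as Cl₂.
Cl₂ equivalent: 3.849 mg/L × 704,010 L = 2710 g.
Product at 70.4% available Cl: 2710 / 0.704 = 3849 g.

3.85 kg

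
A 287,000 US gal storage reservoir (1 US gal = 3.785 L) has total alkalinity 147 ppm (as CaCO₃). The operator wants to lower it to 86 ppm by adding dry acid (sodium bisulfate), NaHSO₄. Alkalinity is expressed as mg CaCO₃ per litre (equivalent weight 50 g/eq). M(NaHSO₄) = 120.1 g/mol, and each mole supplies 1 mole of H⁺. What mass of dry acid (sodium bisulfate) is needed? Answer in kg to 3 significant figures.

Volume: 287,000 US gal × 3.785 L/gal = 1,086,295 L.
Alkalinity to neutralize: (147 − 86) = 61 mg/L as CaCO₃ × 1,086,295 L = 66,260 g as CaCO₃.
Equivalents of H⁺ required: 66,260 ÷ 50 g/eq = 1325 eq = 1325 mol NaHSO₄.
Mass of NaHSO₄: 1325 × 120.1 = 159,200 g.

159 kg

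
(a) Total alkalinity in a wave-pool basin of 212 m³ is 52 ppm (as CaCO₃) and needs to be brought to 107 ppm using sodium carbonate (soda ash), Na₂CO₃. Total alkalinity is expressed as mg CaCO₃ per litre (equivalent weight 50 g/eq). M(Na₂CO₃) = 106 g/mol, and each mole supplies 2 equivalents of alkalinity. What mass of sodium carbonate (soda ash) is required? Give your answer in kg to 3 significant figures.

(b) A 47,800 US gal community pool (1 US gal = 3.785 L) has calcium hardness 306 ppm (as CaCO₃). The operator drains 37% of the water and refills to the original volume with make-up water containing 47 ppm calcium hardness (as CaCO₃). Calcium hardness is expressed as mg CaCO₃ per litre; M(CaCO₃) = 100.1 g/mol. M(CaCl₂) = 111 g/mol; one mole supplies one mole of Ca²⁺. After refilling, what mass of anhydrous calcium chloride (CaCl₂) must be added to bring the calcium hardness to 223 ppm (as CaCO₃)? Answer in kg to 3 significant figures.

(a) Volume: 212 m³ = 212,000 L.
(a) Alkalinity to add: (107 − 52) = 55 mg/L as CaCO₃ × 212,000 L = 11,660 g as CaCO₃.
(a) Equivalents: 11,660 g ÷ 50 g/eq = 233.2 eq.
(a) Each mole of Na₂CO₃ supplies 2 eq, so 233.2 / 2 = 116.6 mol.
(a) Mass: 116.6 mol × 106 g/mol = 12,360 g.

(b) Volume: 47,800 US gal × 3.785 L/gal = 180,923 L.
(b) After draining 37% and refilling: 306 × 0.63 + 47 × 0.37 = 210.17 ppm.
(b) Deficit to target: 223 − 210.17 = 12.83 mg/L.
(b) As CaCO₃: 12.83 mg/L × 180,923 L = 2321 g; ÷ 100.1 = 23.19 mol Ca²⁺.
(b) Mass: 23.19 × 111 = 2574 g.

(a) 12.4 kg; (b) 2.57 kg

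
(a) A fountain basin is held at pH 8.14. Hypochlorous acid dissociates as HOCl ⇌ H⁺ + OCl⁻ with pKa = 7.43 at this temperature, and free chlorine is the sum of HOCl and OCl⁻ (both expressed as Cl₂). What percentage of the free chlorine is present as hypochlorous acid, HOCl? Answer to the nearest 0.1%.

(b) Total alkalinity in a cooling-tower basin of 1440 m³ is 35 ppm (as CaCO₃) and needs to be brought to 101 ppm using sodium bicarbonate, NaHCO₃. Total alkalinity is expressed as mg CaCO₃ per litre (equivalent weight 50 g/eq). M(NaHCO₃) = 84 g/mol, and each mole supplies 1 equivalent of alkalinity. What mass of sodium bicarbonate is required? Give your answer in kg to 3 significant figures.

(a) 16.3%; (b) 160 kg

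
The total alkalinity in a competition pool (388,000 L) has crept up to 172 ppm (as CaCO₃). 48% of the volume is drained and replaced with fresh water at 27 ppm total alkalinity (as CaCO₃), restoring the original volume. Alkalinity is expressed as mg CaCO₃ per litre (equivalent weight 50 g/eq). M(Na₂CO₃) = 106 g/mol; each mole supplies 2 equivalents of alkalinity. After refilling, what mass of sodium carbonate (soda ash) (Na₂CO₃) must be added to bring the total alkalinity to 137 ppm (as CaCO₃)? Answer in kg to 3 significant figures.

14.2 kg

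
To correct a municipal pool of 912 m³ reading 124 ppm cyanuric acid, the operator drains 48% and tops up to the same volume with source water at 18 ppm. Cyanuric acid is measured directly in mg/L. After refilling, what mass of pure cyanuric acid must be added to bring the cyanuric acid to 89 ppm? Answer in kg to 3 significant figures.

14.5 kg

Volume: 912 m³ = 912,000 L.
After draining 48% and refilling: 124 × 0.52 + 18 × 0.48 = 73.12 ppm.
Deficit to target: 89 − 73.12 = 15.88 mg/L.
Mass: 15.88 mg/L × 912,000 L = 14,480 g cyanuric acid.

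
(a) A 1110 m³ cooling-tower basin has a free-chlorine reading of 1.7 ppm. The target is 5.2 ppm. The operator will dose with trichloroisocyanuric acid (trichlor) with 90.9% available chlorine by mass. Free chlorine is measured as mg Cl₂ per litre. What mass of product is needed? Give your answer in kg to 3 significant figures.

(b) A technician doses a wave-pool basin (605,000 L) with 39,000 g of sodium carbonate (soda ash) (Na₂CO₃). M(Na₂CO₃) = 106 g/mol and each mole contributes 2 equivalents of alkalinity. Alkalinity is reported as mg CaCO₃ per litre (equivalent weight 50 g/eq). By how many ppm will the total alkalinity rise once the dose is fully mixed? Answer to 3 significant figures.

(a) 4.27 kg; (b) 60.8 ppm

(a) Volume: 1110 m³ = 1,110,000 L.
(a) Chlorine deficit: 5.2 − 1.7 = 3.5 ppm = 3.5 mg/L as Cl₂.
(a) Cl₂ equivalent needed: 3.5 mg/L × 1,110,000 L = 3,885,000 mg = 3885 g.
(a) Product at 90.9% available chlorine: 3885 / 0.909 = 4274 g.

(b) Moles of Na₂CO₃: 39,000 g ÷ 106 g/mol = 367.9 mol → 735.8 eq of alkalinity.
(b) As CaCO₃: 735.8 eq × 50 g/eq = 36,790 g.
(b) Rise: 36,790 g / 605,000 L × 1000 = 60.81 mg/L.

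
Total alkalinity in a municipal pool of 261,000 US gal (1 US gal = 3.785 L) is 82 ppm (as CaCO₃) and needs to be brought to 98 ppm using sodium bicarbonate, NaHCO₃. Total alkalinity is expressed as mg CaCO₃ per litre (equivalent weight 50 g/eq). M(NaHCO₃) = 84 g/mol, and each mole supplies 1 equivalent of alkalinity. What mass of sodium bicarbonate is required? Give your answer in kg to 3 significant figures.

26.6 kg

Volume: 261,000 US gal × 3.785 L/gal = 987,885 L.
Alkalinity to add: (98 − 82) = 16 mg/L as CaCO₃ × 987,885 L = 15,810 g as CaCO₃.
Equivalents: 15,810 g ÷ 50 g/eq = 316.1 eq.
NaHCO₃ supplies 1 eq per mole → 316.1 mol.
Mass: 316.1 mol × 84 g/mol = 26,550 g.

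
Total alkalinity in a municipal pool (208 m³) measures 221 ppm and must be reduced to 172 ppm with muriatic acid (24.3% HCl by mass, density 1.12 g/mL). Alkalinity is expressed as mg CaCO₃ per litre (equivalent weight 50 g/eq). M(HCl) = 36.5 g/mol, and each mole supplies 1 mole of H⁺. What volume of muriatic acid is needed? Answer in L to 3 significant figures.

27.3 L

Volume: 208 m³ = 208,000 L.
Alkalinity to neutralize: (221 − 172) = 49 mg/L as CaCO₃ × 208,000 L = 10,190 g as CaCO₃.
Equivalents of H⁺ required: 10,190 ÷ 50 g/eq = 203.8 eq = 203.8 mol HCl.
Mass of HCl: 203.8 × 36.5 = 7440 g.
Mass of 24.3% solution: 7440 / 0.243 = 30,620 g.
Volume: 30,620 g ÷ 1.12 g/mL = 27,340 mL.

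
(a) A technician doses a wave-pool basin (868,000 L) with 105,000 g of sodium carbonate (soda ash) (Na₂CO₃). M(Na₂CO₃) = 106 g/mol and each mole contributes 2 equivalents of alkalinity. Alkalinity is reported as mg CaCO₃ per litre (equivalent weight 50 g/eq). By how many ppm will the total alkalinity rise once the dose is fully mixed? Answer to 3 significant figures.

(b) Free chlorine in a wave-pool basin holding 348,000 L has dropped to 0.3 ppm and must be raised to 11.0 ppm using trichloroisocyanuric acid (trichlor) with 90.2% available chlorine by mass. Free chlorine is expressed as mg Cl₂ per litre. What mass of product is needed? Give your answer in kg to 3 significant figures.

(a) Moles of Na₂CO₃: 105,000 g ÷ 106 g/mol = 990.6 mol → 1981 eq of alkalinity.
(a) As CaCO₃: 1981 eq × 50 g/eq = 99,060 g.
(a) Rise: 99,060 g / 868,000 L × 1000 = 114.1 mg/L.

(b) Chlorine deficit: 11.0 − 0.3 = 10.7 ppm = 10.7 mg/L as Cl₂.
(b) Cl₂ equivalent needed: 10.7 mg/L × 348,000 L = 3,724,000 mg = 3724 g.
(b) Product at 90.2% available chlorine: 3724 / 0.902 = 4128 g.

(a) 114 ppm; (b) 4.13 kg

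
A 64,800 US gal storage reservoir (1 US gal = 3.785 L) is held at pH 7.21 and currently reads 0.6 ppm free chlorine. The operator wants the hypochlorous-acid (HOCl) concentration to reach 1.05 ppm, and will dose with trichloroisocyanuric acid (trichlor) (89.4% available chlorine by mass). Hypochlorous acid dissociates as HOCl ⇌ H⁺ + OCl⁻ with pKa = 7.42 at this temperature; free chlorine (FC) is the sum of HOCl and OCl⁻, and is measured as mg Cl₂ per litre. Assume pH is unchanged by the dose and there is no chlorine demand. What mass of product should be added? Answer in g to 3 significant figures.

301 g

Volume: 64,800 US gal × 3.785 L/gal = 245,268 L.
[OCl⁻]/[HOCl] = 10^(pH − pKa) = 10^(7.21 − 7.42) = 0.6166; fraction as HOCl = 1/(1 + 0.6166) = 0.6186.
Free chlorine required for 1.05 ppm HOCl: 1.05 / 0.6186 = 1.697 ppm.
FC to add: 1.697 − 0.6 = 1.097 mg/L as Cl₂.
Cl₂ equivalent: 1.097 mg/L × 245,268 L = 269.2 g.
Product at 89.4% available Cl: 269.2 / 0.894 = 301.1 g.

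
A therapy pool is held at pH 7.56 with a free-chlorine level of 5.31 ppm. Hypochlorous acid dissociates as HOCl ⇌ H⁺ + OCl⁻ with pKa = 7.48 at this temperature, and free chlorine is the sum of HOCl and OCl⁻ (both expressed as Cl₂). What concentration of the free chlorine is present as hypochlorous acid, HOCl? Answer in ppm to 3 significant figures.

[OCl⁻]/[HOCl] = 10^(pH − pKa) = 10^(7.56 − 7.48) = 10^0.08 = 1.202.
Fraction as HOCl = 1 / (1 + 1.202) = 0.4541.
HOCl = 0.4541 × 5.31 ppm = 2.411 ppm.

2.41 ppm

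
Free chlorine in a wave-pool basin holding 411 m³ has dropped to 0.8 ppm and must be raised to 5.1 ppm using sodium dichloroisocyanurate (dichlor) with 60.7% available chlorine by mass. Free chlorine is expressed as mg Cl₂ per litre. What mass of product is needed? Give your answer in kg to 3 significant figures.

Volume: 411 m³ = 411,000 L.
Chlorine deficit: 5.1 − 0.8 = 4.3 ppm = 4.3 mg/L as Cl₂.
Cl₂ equivalent needed: 4.3 mg/L × 411,000 L = 1,767,000 mg = 1767 g.
Product at 60.7% available chlorine: 1767 / 0.607 = 2912 g.

2.91 kg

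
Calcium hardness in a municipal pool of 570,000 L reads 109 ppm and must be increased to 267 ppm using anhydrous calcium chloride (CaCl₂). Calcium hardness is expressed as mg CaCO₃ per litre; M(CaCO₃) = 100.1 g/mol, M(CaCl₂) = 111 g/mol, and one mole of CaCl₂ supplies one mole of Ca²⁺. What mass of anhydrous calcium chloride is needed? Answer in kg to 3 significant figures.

99.9 kg

Hardness to add: (267 − 109) = 158 mg/L as CaCO₃ × 570,000 L = 90,060 g as CaCO₃.
Moles of Ca²⁺ (1 mol Ca²⁺ ≡ 1 mol CaCO₃): 90,060 / 100.1 g/mol = 899.7 mol.
Mass of CaCl₂: 899.7 × 111 = 99,870 g.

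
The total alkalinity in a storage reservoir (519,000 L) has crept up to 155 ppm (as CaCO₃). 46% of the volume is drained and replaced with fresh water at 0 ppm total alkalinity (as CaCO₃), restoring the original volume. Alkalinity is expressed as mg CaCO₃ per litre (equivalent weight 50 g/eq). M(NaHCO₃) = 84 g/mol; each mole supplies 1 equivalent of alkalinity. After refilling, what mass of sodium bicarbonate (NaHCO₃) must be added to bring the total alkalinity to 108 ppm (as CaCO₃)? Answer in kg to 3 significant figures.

After draining 46% and refilling: 155 × 0.54 + 0 × 0.46 = 83.7 ppm.
Deficit to target: 108 − 83.7 = 24.3 mg/L.
As CaCO₃: 24.3 mg/L × 519,000 L = 12,610 g; ÷ 50 g/eq ÷ 1 = 252.2 mol NaHCO₃.
Mass: 252.2 × 84 = 21,190 g.

21.2 kg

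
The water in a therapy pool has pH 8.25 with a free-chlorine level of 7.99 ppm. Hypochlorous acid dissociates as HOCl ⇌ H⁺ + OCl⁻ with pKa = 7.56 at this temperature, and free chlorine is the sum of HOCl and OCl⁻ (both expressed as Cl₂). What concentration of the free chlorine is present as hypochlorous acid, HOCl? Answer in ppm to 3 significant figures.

1.35 ppm

[OCl⁻]/[HOCl] = 10^(pH − pKa) = 10^(8.25 − 7.56) = 10^0.69 = 4.898.
Fraction as HOCl = 1 / (1 + 4.898) = 0.1696.
HOCl = 0.1696 × 7.99 ppm = 1.355 ppm.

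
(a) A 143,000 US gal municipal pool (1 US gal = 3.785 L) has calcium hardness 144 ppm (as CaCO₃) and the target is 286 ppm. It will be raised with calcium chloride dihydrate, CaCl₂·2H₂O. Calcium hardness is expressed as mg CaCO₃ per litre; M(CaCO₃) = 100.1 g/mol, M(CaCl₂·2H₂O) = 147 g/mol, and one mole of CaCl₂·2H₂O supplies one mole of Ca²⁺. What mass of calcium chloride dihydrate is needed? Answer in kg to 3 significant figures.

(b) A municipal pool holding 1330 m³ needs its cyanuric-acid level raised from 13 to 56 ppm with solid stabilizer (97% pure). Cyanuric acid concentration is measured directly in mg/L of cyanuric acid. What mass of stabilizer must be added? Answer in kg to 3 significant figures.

(a) 113 kg; (b) 59.0 kg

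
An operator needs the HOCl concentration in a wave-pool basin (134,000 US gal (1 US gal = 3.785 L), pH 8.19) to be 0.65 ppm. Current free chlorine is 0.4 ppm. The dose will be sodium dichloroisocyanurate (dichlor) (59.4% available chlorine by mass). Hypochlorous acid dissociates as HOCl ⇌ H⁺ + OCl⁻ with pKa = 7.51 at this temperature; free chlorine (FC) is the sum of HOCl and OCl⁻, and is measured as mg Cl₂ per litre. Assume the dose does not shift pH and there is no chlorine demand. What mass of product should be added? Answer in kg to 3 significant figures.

2.87 kg

Volume: 134,000 US gal × 3.785 L/gal = 507,190 L.
[OCl⁻]/[HOCl] = 10^(pH − pKa) = 10^(8.19 − 7.51) = 4.786; fraction as HOCl = 1/(1 + 4.786) = 0.1728.
Free chlorine required for 0.65 ppm HOCl: 0.65 / 0.1728 = 3.761 ppm.
FC to add: 3.761 − 0.4 = 3.361 mg/L as Cl₂.
Cl₂ equivalent: 3.361 mg/L × 507,190 L = 1705 g.
Product at 59.4% available Cl: 1705 / 0.594 = 2870 g.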